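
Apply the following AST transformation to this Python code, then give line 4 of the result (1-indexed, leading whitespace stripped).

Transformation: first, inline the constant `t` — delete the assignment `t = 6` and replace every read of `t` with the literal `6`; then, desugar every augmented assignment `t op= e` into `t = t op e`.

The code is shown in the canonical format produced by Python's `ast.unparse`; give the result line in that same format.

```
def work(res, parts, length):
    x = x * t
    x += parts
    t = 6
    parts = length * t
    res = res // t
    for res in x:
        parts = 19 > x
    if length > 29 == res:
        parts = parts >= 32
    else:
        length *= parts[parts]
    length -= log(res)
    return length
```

Transformed code:
def work(res, parts, length):
    x = x * 6
    x = x + parts
    parts = length * 6
    res = res // 6
    for res in x:
        parts = 19 > x
    if length > 29 == res:
        parts = parts >= 32
    else:
        length = length * parts[parts]
    length = length - log(res)
    return length

parts = length * 6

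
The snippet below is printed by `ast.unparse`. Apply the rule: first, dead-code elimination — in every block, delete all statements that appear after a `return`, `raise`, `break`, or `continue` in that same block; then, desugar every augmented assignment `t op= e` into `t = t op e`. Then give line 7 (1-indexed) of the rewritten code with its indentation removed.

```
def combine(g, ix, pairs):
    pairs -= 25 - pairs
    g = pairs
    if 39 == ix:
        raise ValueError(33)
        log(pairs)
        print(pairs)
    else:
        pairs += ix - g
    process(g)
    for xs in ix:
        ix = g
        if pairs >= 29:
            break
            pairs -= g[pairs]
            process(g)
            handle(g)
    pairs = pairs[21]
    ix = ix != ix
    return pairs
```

Transformed code:
def combine(g, ix, pairs):
    pairs = pairs - (25 - pairs)
    g = pairs
    if 39 == ix:
        raise ValueError(33)
    else:
        pairs = pairs + (ix - g)
    process(g)
    for xs in ix:
        ix = g
        if pairs >= 29:
            break
    pairs = pairs[21]
    ix = ix != ix
    return pairs

pairs = pairs + (ix - g)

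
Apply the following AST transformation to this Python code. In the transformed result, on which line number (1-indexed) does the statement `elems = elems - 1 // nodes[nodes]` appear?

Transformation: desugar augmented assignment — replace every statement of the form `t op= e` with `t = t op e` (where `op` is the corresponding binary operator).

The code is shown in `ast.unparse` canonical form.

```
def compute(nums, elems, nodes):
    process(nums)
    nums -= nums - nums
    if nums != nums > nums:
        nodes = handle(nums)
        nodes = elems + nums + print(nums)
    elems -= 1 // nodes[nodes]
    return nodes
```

7

Transformed code:
def compute(nums, elems, nodes):
    process(nums)
    nums = nums - (nums - nums)
    if nums != nums > nums:
        nodes = handle(nums)
        nodes = elems + nums + print(nums)
    elems = elems - 1 // nodes[nodes]
    return nodes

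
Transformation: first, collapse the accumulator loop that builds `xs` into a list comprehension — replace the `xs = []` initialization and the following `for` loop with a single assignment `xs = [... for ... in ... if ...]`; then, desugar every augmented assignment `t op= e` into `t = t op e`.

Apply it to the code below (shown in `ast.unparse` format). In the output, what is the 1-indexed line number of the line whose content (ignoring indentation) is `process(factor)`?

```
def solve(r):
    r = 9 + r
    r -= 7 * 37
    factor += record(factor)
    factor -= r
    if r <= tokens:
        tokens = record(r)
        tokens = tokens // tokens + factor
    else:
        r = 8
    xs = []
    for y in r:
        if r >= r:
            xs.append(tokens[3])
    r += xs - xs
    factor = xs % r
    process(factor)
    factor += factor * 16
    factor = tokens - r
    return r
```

Transformed code:
def solve(r):
    r = 9 + r
    r = r - 7 * 37
    factor = factor + record(factor)
    factor = factor - r
    if r <= tokens:
        tokens = record(r)
        tokens = tokens // tokens + factor
    else:
        r = 8
    xs = [tokens[3] for y in r if r >= r]
    r = r + (xs - xs)
    factor = xs % r
    process(factor)
    factor = factor + factor * 16
    factor = tokens - r
    return r

14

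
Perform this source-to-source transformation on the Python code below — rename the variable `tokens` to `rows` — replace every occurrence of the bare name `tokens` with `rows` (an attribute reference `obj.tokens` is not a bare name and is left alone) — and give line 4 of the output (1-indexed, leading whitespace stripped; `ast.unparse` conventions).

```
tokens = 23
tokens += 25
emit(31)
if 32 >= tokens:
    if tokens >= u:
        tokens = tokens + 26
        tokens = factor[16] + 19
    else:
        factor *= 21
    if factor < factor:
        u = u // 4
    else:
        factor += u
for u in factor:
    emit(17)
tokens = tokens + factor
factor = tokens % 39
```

if 32 >= rows:

Transformed code:
rows = 23
rows += 25
emit(31)
if 32 >= rows:
    if rows >= u:
        rows = rows + 26
        rows = factor[16] + 19
    else:
        factor *= 21
    if factor < factor:
        u = u // 4
    else:
        factor += u
for u in factor:
    emit(17)
rows = rows + factor
factor = rows % 39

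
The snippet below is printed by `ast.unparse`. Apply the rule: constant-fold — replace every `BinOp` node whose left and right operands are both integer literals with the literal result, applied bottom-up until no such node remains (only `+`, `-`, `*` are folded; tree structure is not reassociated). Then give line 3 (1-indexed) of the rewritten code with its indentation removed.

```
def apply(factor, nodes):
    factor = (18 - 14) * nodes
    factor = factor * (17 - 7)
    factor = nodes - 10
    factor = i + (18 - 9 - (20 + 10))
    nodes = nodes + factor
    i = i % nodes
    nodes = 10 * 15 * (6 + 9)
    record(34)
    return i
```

factor = factor * 10

Transformed code:
def apply(factor, nodes):
    factor = 4 * nodes
    factor = factor * 10
    factor = nodes - 10
    factor = i + -21
    nodes = nodes + factor
    i = i % nodes
    nodes = 2250
    record(34)
    return i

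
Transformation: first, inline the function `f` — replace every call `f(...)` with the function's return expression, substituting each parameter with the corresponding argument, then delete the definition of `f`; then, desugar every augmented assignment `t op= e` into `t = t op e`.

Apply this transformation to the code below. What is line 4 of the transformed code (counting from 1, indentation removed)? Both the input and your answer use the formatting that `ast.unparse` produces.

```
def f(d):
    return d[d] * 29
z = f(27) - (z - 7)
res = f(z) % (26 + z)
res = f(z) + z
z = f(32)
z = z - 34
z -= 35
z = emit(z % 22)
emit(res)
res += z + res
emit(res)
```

z = 32[32] * 29

Transformed code:
z = 27[27] * 29 - (z - 7)
res = z[z] * 29 % (26 + z)
res = z[z] * 29 + z
z = 32[32] * 29
z = z - 34
z = z - 35
z = emit(z % 22)
emit(res)
res = res + (z + res)
emit(res)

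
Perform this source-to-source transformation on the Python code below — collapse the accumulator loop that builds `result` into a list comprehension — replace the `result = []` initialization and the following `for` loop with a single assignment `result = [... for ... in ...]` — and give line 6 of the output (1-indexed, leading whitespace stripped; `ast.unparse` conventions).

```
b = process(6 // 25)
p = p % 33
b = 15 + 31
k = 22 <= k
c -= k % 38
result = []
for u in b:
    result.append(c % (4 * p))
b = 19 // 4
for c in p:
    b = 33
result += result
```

Transformed code:
b = process(6 // 25)
p = p % 33
b = 15 + 31
k = 22 <= k
c -= k % 38
result = [c % (4 * p) for u in b]
b = 19 // 4
for c in p:
    b = 33
result += result

result = [c % (4 * p) for u in b]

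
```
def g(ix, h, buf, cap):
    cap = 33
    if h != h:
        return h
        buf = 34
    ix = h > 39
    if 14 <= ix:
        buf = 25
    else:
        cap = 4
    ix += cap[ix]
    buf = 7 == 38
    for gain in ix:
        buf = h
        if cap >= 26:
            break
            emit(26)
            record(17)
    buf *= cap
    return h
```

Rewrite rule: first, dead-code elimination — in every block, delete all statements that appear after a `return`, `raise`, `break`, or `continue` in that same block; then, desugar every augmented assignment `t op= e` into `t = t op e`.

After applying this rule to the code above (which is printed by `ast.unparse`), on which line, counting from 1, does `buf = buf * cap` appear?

Transformed code:
def g(ix, h, buf, cap):
    cap = 33
    if h != h:
        return h
    ix = h > 39
    if 14 <= ix:
        buf = 25
    else:
        cap = 4
    ix = ix + cap[ix]
    buf = 7 == 38
    for gain in ix:
        buf = h
        if cap >= 26:
            break
    buf = buf * cap
    return h

16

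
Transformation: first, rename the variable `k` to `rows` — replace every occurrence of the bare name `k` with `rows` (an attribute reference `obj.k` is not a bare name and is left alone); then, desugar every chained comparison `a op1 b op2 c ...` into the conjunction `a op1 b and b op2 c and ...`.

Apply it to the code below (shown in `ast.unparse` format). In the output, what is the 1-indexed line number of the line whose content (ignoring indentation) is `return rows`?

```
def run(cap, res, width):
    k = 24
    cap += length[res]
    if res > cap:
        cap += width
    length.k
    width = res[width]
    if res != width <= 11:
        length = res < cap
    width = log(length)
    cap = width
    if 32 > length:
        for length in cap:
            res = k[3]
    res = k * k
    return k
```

Transformed code:
def run(cap, res, width):
    rows = 24
    cap += length[res]
    if res > cap:
        cap += width
    length.k
    width = res[width]
    if res != width and width <= 11:
        length = res < cap
    width = log(length)
    cap = width
    if 32 > length:
        for length in cap:
            res = rows[3]
    res = rows * rows
    return rows

16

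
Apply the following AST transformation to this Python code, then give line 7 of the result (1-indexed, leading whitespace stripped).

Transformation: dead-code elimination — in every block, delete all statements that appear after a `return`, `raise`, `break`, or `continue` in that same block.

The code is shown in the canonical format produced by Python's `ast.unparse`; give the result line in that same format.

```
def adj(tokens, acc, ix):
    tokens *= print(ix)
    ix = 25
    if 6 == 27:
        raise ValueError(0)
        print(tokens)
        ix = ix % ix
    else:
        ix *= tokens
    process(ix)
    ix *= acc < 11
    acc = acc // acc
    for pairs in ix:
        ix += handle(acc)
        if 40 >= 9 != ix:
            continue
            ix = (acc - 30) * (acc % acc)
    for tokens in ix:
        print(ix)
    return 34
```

Transformed code:
def adj(tokens, acc, ix):
    tokens *= print(ix)
    ix = 25
    if 6 == 27:
        raise ValueError(0)
    else:
        ix *= tokens
    process(ix)
    ix *= acc < 11
    acc = acc // acc
    for pairs in ix:
        ix += handle(acc)
        if 40 >= 9 != ix:
            continue
    for tokens in ix:
        print(ix)
    return 34

ix *= tokens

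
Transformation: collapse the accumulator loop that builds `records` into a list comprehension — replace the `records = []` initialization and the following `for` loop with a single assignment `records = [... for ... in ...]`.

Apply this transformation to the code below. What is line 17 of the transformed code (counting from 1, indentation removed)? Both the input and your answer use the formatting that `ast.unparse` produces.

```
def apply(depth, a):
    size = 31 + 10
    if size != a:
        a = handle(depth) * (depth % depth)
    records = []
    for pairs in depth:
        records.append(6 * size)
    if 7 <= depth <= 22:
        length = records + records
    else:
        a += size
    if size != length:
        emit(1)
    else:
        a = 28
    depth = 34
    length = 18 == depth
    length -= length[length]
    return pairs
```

return pairs

Transformed code:
def apply(depth, a):
    size = 31 + 10
    if size != a:
        a = handle(depth) * (depth % depth)
    records = [6 * size for pairs in depth]
    if 7 <= depth <= 22:
        length = records + records
    else:
        a += size
    if size != length:
        emit(1)
    else:
        a = 28
    depth = 34
    length = 18 == depth
    length -= length[length]
    return pairs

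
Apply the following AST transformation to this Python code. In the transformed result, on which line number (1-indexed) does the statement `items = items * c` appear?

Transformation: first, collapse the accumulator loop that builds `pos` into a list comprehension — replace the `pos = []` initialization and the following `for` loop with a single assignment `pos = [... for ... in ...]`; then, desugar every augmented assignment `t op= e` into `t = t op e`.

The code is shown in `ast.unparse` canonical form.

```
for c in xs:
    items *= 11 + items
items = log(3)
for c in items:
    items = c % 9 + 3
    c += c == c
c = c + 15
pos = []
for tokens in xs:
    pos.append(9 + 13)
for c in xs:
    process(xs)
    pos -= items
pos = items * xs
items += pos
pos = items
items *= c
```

15

Transformed code:
for c in xs:
    items = items * (11 + items)
items = log(3)
for c in items:
    items = c % 9 + 3
    c = c + (c == c)
c = c + 15
pos = [9 + 13 for tokens in xs]
for c in xs:
    process(xs)
    pos = pos - items
pos = items * xs
items = items + pos
pos = items
items = items * c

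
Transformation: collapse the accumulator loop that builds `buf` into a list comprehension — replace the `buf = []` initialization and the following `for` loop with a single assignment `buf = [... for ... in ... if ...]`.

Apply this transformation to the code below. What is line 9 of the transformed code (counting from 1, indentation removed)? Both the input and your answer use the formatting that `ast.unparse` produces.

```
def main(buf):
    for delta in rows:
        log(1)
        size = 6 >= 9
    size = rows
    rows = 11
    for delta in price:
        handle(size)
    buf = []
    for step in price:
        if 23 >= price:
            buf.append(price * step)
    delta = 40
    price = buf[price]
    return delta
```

buf = [price * step for step in price if 23 >= price]

Transformed code:
def main(buf):
    for delta in rows:
        log(1)
        size = 6 >= 9
    size = rows
    rows = 11
    for delta in price:
        handle(size)
    buf = [price * step for step in price if 23 >= price]
    delta = 40
    price = buf[price]
    return delta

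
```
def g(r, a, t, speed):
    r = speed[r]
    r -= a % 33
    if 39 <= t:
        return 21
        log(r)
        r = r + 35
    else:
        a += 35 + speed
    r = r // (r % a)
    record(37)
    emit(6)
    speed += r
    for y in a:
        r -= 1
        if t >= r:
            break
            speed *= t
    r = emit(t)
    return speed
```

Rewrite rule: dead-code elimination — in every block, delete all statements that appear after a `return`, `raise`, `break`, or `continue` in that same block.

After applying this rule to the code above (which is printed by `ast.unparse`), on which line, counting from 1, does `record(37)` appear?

9

Transformed code:
def g(r, a, t, speed):
    r = speed[r]
    r -= a % 33
    if 39 <= t:
        return 21
    else:
        a += 35 + speed
    r = r // (r % a)
    record(37)
    emit(6)
    speed += r
    for y in a:
        r -= 1
        if t >= r:
            break
    r = emit(t)
    return speed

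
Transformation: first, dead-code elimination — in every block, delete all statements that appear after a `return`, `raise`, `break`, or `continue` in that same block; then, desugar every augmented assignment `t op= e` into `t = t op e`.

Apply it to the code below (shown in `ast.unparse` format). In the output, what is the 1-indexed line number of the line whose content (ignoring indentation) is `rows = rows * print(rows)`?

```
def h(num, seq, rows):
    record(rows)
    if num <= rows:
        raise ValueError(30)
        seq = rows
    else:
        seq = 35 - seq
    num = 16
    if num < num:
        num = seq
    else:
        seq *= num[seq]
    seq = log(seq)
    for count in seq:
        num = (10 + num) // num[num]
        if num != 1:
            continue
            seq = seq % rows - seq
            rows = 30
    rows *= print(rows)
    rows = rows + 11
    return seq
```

17

Transformed code:
def h(num, seq, rows):
    record(rows)
    if num <= rows:
        raise ValueError(30)
    else:
        seq = 35 - seq
    num = 16
    if num < num:
        num = seq
    else:
        seq = seq * num[seq]
    seq = log(seq)
    for count in seq:
        num = (10 + num) // num[num]
        if num != 1:
            continue
    rows = rows * print(rows)
    rows = rows + 11
    return seq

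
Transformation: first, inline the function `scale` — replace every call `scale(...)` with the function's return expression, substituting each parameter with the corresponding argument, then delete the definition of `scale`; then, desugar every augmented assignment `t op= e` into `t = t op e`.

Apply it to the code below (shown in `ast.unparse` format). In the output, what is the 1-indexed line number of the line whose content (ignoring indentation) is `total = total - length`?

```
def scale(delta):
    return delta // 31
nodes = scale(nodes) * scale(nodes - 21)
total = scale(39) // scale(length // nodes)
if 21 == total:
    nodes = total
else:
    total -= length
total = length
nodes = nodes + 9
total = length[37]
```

6

Transformed code:
nodes = nodes // 31 * ((nodes - 21) // 31)
total = 39 // 31 // (length // nodes // 31)
if 21 == total:
    nodes = total
else:
    total = total - length
total = length
nodes = nodes + 9
total = length[37]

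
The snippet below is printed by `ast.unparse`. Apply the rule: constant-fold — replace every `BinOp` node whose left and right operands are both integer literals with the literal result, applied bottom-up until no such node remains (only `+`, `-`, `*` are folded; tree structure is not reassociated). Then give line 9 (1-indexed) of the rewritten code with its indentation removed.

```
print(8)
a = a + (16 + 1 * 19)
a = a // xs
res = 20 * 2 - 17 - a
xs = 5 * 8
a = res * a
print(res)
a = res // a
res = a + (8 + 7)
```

res = a + 15

Transformed code:
print(8)
a = a + 35
a = a // xs
res = 23 - a
xs = 40
a = res * a
print(res)
a = res // a
res = a + 15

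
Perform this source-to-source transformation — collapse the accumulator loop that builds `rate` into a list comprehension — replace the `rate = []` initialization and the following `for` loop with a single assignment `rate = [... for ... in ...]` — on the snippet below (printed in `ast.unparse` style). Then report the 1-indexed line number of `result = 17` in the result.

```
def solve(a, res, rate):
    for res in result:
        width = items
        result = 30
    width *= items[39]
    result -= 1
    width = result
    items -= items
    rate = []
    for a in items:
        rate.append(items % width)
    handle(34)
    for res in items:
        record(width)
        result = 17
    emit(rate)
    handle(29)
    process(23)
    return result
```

Transformed code:
def solve(a, res, rate):
    for res in result:
        width = items
        result = 30
    width *= items[39]
    result -= 1
    width = result
    items -= items
    rate = [items % width for a in items]
    handle(34)
    for res in items:
        record(width)
        result = 17
    emit(rate)
    handle(29)
    process(23)
    return result

13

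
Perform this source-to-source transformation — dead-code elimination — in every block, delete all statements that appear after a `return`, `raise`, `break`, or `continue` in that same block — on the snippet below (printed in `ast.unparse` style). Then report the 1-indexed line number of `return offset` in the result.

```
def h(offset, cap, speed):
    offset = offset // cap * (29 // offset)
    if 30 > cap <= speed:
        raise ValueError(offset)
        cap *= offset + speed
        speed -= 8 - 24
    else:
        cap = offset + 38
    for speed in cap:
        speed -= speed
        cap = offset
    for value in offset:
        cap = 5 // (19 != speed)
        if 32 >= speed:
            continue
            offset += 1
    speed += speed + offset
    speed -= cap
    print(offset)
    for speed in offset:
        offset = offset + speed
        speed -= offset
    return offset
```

Transformed code:
def h(offset, cap, speed):
    offset = offset // cap * (29 // offset)
    if 30 > cap <= speed:
        raise ValueError(offset)
    else:
        cap = offset + 38
    for speed in cap:
        speed -= speed
        cap = offset
    for value in offset:
        cap = 5 // (19 != speed)
        if 32 >= speed:
            continue
    speed += speed + offset
    speed -= cap
    print(offset)
    for speed in offset:
        offset = offset + speed
        speed -= offset
    return offset

20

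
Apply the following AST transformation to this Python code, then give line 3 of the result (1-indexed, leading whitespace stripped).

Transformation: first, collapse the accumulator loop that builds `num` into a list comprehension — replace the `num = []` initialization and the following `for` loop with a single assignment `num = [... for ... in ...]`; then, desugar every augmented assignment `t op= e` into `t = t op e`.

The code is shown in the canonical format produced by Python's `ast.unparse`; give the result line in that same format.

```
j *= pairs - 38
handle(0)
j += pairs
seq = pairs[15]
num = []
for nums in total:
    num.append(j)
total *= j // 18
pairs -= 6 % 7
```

Transformed code:
j = j * (pairs - 38)
handle(0)
j = j + pairs
seq = pairs[15]
num = [j for nums in total]
total = total * (j // 18)
pairs = pairs - 6 % 7

j = j + pairs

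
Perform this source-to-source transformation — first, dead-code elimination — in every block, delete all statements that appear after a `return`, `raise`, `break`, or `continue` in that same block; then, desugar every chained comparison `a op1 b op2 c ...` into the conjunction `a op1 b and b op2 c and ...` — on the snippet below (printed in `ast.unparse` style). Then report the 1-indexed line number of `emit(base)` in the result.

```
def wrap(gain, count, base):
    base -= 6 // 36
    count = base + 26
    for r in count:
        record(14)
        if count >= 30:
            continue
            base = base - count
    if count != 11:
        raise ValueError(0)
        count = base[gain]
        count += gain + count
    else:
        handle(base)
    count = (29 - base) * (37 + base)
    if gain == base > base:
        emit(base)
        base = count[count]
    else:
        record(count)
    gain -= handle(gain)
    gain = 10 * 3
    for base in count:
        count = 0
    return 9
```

14

Transformed code:
def wrap(gain, count, base):
    base -= 6 // 36
    count = base + 26
    for r in count:
        record(14)
        if count >= 30:
            continue
    if count != 11:
        raise ValueError(0)
    else:
        handle(base)
    count = (29 - base) * (37 + base)
    if gain == base and base > base:
        emit(base)
        base = count[count]
    else:
        record(count)
    gain -= handle(gain)
    gain = 10 * 3
    for base in count:
        count = 0
    return 9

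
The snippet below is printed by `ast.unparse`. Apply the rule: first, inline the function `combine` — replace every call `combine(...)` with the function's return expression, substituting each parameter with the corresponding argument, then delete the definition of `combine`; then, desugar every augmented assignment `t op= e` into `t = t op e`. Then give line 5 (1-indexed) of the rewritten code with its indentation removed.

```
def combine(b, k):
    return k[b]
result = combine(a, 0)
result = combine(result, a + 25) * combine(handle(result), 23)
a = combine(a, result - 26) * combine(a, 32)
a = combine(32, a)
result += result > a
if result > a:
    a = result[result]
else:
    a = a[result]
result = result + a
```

result = result + (result > a)

Transformed code:
result = 0[a]
result = (a + 25)[result] * 23[handle(result)]
a = (result - 26)[a] * 32[a]
a = a[32]
result = result + (result > a)
if result > a:
    a = result[result]
else:
    a = a[result]
result = result + a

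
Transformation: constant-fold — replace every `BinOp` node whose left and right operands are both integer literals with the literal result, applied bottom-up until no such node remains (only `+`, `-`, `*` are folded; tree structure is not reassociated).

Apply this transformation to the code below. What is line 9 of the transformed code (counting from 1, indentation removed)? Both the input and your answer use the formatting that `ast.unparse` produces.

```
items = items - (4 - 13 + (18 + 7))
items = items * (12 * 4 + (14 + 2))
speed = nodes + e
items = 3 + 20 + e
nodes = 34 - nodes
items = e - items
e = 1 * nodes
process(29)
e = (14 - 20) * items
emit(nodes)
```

e = -6 * items

Transformed code:
items = items - 16
items = items * 64
speed = nodes + e
items = 23 + e
nodes = 34 - nodes
items = e - items
e = 1 * nodes
process(29)
e = -6 * items
emit(nodes)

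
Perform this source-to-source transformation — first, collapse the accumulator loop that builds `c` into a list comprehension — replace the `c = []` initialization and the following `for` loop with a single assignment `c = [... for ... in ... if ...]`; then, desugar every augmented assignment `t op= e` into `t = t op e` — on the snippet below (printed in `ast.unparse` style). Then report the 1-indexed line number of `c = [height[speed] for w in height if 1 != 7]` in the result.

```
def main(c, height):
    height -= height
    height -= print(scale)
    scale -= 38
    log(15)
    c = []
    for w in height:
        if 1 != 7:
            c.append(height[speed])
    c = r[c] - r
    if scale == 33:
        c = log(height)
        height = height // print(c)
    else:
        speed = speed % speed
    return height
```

6

Transformed code:
def main(c, height):
    height = height - height
    height = height - print(scale)
    scale = scale - 38
    log(15)
    c = [height[speed] for w in height if 1 != 7]
    c = r[c] - r
    if scale == 33:
        c = log(height)
        height = height // print(c)
    else:
        speed = speed % speed
    return height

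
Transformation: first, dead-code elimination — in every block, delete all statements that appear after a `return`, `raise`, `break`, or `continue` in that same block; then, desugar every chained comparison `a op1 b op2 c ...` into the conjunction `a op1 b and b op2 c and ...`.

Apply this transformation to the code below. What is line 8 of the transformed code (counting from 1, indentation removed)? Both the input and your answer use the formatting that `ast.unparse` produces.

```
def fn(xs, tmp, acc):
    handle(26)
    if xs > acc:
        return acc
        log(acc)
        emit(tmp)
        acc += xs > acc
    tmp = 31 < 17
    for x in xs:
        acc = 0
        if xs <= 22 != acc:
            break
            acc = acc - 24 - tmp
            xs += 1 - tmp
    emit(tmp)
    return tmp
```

if xs <= 22 and 22 != acc:

Transformed code:
def fn(xs, tmp, acc):
    handle(26)
    if xs > acc:
        return acc
    tmp = 31 < 17
    for x in xs:
        acc = 0
        if xs <= 22 and 22 != acc:
            break
    emit(tmp)
    return tmp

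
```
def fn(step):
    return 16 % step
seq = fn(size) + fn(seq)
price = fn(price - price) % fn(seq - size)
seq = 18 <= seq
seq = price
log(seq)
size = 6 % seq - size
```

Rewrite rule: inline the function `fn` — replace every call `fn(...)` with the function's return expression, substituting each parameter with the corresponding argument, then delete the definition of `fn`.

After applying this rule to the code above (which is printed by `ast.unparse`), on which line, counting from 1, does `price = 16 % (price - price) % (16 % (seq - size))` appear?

2

Transformed code:
seq = 16 % size + 16 % seq
price = 16 % (price - price) % (16 % (seq - size))
seq = 18 <= seq
seq = price
log(seq)
size = 6 % seq - size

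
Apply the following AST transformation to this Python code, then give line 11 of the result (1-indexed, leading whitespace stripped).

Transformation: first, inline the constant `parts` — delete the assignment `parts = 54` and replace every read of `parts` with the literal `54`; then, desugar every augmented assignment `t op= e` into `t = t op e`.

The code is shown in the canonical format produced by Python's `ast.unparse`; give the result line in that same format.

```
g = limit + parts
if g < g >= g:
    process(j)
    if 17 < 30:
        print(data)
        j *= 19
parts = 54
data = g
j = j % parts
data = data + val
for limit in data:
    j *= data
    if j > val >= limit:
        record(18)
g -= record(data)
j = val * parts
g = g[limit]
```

j = j * data

Transformed code:
g = limit + 54
if g < g >= g:
    process(j)
    if 17 < 30:
        print(data)
        j = j * 19
data = g
j = j % 54
data = data + val
for limit in data:
    j = j * data
    if j > val >= limit:
        record(18)
g = g - record(data)
j = val * 54
g = g[limit]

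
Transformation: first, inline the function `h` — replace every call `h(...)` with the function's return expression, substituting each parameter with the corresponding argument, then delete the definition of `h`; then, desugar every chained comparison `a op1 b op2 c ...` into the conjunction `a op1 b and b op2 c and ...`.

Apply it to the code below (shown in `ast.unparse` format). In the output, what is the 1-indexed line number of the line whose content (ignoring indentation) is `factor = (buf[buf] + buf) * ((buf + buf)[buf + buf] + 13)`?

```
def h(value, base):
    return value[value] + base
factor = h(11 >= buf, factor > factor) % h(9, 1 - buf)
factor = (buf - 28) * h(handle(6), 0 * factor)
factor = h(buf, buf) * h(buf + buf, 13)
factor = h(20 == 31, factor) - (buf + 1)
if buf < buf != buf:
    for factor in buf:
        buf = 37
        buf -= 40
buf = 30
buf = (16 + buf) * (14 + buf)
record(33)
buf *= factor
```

Transformed code:
factor = ((11 >= buf)[11 >= buf] + (factor > factor)) % (9[9] + (1 - buf))
factor = (buf - 28) * (handle(6)[handle(6)] + 0 * factor)
factor = (buf[buf] + buf) * ((buf + buf)[buf + buf] + 13)
factor = (20 == 31)[20 == 31] + factor - (buf + 1)
if buf < buf and buf != buf:
    for factor in buf:
        buf = 37
        buf -= 40
buf = 30
buf = (16 + buf) * (14 + buf)
record(33)
buf *= factor

3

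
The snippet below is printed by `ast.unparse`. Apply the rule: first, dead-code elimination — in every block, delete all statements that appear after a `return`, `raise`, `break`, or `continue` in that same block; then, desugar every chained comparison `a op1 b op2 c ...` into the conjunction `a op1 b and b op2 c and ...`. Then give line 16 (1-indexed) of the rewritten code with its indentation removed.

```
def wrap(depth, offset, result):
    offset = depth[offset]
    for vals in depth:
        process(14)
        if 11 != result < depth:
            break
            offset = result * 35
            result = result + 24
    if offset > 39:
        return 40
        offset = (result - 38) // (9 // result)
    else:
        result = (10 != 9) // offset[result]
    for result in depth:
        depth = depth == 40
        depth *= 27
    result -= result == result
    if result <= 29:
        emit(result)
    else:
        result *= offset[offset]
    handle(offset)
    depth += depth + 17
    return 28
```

emit(result)

Transformed code:
def wrap(depth, offset, result):
    offset = depth[offset]
    for vals in depth:
        process(14)
        if 11 != result and result < depth:
            break
    if offset > 39:
        return 40
    else:
        result = (10 != 9) // offset[result]
    for result in depth:
        depth = depth == 40
        depth *= 27
    result -= result == result
    if result <= 29:
        emit(result)
    else:
        result *= offset[offset]
    handle(offset)
    depth += depth + 17
    return 28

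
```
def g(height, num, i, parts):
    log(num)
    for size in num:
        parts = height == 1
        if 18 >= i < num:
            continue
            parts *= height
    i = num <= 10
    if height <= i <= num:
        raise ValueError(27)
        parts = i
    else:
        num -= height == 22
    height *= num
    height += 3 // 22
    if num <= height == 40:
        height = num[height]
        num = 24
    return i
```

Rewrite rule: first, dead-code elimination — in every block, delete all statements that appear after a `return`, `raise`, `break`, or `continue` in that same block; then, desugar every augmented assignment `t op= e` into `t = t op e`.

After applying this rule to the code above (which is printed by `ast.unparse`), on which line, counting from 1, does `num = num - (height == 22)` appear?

11

Transformed code:
def g(height, num, i, parts):
    log(num)
    for size in num:
        parts = height == 1
        if 18 >= i < num:
            continue
    i = num <= 10
    if height <= i <= num:
        raise ValueError(27)
    else:
        num = num - (height == 22)
    height = height * num
    height = height + 3 // 22
    if num <= height == 40:
        height = num[height]
        num = 24
    return i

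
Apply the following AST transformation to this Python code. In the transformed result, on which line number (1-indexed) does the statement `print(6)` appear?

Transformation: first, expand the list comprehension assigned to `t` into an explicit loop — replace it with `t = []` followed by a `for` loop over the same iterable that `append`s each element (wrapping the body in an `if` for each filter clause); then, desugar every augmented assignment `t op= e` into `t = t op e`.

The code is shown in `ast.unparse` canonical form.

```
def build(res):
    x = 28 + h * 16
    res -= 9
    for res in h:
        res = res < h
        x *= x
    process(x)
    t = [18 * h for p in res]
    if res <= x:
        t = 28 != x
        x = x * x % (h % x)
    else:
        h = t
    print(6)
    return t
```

16

Transformed code:
def build(res):
    x = 28 + h * 16
    res = res - 9
    for res in h:
        res = res < h
        x = x * x
    process(x)
    t = []
    for p in res:
        t.append(18 * h)
    if res <= x:
        t = 28 != x
        x = x * x % (h % x)
    else:
        h = t
    print(6)
    return t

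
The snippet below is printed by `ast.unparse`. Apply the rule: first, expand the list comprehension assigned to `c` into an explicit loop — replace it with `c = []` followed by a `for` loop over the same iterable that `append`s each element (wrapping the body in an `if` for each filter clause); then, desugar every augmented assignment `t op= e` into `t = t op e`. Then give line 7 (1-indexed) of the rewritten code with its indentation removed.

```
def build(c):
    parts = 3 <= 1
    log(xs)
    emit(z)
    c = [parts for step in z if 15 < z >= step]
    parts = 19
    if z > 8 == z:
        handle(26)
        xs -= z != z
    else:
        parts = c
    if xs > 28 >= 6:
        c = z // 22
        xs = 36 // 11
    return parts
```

Transformed code:
def build(c):
    parts = 3 <= 1
    log(xs)
    emit(z)
    c = []
    for step in z:
        if 15 < z >= step:
            c.append(parts)
    parts = 19
    if z > 8 == z:
        handle(26)
        xs = xs - (z != z)
    else:
        parts = c
    if xs > 28 >= 6:
        c = z // 22
        xs = 36 // 11
    return parts

if 15 < z >= step:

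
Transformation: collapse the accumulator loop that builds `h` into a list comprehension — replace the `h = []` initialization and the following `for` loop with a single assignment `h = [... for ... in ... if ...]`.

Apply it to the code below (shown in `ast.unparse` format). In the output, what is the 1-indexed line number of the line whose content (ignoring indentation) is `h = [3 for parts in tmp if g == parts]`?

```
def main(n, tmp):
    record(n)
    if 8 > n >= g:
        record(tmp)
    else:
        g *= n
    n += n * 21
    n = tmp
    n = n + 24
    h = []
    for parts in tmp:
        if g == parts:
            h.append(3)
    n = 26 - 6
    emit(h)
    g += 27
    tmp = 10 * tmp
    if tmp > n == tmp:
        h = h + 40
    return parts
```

Transformed code:
def main(n, tmp):
    record(n)
    if 8 > n >= g:
        record(tmp)
    else:
        g *= n
    n += n * 21
    n = tmp
    n = n + 24
    h = [3 for parts in tmp if g == parts]
    n = 26 - 6
    emit(h)
    g += 27
    tmp = 10 * tmp
    if tmp > n == tmp:
        h = h + 40
    return parts

10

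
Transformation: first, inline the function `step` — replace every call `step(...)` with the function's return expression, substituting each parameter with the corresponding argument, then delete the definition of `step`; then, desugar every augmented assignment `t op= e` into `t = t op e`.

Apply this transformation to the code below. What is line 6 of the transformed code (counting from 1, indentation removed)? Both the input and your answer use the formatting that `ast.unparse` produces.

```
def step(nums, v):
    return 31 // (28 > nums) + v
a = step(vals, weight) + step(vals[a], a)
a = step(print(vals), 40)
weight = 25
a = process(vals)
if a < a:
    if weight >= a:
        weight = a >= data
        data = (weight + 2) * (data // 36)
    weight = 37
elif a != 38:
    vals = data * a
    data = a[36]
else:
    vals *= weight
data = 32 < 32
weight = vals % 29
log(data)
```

if weight >= a:

Transformed code:
a = 31 // (28 > vals) + weight + (31 // (28 > vals[a]) + a)
a = 31 // (28 > print(vals)) + 40
weight = 25
a = process(vals)
if a < a:
    if weight >= a:
        weight = a >= data
        data = (weight + 2) * (data // 36)
    weight = 37
elif a != 38:
    vals = data * a
    data = a[36]
else:
    vals = vals * weight
data = 32 < 32
weight = vals % 29
log(data)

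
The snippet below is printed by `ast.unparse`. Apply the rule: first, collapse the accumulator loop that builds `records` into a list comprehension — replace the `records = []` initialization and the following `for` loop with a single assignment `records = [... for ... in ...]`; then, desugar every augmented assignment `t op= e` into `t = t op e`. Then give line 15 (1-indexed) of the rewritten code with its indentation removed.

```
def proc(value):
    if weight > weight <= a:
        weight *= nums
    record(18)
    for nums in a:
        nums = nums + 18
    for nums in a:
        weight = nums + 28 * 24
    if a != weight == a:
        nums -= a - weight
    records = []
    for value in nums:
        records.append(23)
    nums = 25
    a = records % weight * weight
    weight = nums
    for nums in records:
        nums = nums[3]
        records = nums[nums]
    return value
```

for nums in records:

Transformed code:
def proc(value):
    if weight > weight <= a:
        weight = weight * nums
    record(18)
    for nums in a:
        nums = nums + 18
    for nums in a:
        weight = nums + 28 * 24
    if a != weight == a:
        nums = nums - (a - weight)
    records = [23 for value in nums]
    nums = 25
    a = records % weight * weight
    weight = nums
    for nums in records:
        nums = nums[3]
        records = nums[nums]
    return value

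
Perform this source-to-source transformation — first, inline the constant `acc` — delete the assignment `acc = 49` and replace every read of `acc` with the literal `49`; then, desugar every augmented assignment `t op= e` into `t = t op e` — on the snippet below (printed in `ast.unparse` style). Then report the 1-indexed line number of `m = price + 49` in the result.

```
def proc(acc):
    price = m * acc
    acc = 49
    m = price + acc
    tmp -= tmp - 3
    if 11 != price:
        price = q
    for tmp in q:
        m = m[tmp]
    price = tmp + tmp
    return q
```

3

Transformed code:
def proc(acc):
    price = m * 49
    m = price + 49
    tmp = tmp - (tmp - 3)
    if 11 != price:
        price = q
    for tmp in q:
        m = m[tmp]
    price = tmp + tmp
    return q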